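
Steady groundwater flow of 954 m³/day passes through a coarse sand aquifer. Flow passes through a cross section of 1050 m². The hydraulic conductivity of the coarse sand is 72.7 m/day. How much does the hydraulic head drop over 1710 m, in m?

21.4

From Q = K·A·i, i = Q / (K·A) = 954 / (72.70 × 1050) = 0.01250.
Head loss Δh = i · L = 0.01250 × 1710 = 21.37 m.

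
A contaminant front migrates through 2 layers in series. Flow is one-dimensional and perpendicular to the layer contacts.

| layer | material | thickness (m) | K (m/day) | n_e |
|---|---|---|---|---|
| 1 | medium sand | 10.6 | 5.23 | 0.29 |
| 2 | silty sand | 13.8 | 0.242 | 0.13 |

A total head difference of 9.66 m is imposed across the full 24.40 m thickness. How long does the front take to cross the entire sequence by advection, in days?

With flow normal to the layers, continuity requires the same specific discharge q through every layer.
Σ(b_i/K_i) = 10.6/5.23 + 13.8/0.242 = 59.05 d.
q = Δh / Σ(b_i/K_i) = 9.66 / 59.05 = 0.1636 m/day.
In each layer the seepage velocity is v_i = q/n_i, so the layer transit time is t_i = b_i·n_i / q:
  layer 1 (medium sand): t_1 = 10.6 × 0.29 / 0.1636 = 18.79 d
  layer 2 (silty sand): t_2 = 13.8 × 0.13 / 0.1636 = 10.97 d
Total t = Σ t_i = 29.76 days.

29.8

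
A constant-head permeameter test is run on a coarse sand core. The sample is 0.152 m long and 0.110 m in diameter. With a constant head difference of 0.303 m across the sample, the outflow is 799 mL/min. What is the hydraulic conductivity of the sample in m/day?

Cross-sectional area A = π·(d/2)² = π × (0.110/2)² = 0.009503 m².
Convert discharge: 799 mL/min = 1.332e-05 m³/s.
Darcy's law rearranged: K = Q·L / (A·Δh) = 1.332e-05 × 0.152 / (0.009503 × 0.303) = 0.0007029 m/s = 60.73 m/day.

60.7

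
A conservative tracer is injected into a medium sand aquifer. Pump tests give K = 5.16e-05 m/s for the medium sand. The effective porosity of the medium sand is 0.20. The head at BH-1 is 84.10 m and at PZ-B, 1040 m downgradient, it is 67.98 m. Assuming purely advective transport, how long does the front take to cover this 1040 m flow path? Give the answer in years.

Convert K: 5.16e-05 m/s × 86400 = 4.458 m/day.
Hydraulic gradient i = (84.10 − 67.98) / 1040 = 16.12 / 1040 = 0.01550.
Darcy flux q = K · i = 4.458 × 0.01550 = 0.06910 m/day.
Seepage velocity v = q / n_e = 0.06910 / 0.20 = 0.3455 m/day.
Travel time t = L / v = 1040 / 0.3455 = 3010 days = 8.241 years.

8.24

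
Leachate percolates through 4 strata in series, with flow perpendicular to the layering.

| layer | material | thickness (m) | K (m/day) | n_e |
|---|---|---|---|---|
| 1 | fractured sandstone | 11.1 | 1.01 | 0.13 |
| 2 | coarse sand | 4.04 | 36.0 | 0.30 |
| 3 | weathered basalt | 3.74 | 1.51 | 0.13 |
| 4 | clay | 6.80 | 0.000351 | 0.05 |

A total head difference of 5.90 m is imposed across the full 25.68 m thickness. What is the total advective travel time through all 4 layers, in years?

31.3

With flow normal to the layers, continuity requires the same specific discharge q through every layer.
Σ(b_i/K_i) = 11.1/1.01 + 4.04/36.0 + 3.74/1.51 + 6.80/0.000351 = 19387 d.
q = Δh / Σ(b_i/K_i) = 5.90 / 19387 = 0.0003043 m/day.
In each layer the seepage velocity is v_i = q/n_i, so the layer transit time is t_i = b_i·n_i / q:
  layer 1 (fractured sandstone): t_1 = 11.1 × 0.13 / 0.0003043 = 4742 d
  layer 2 (coarse sand): t_2 = 4.04 × 0.30 / 0.0003043 = 3983 d
  layer 3 (weathered basalt): t_3 = 3.74 × 0.13 / 0.0003043 = 1598 d
  layer 4 (clay): t_4 = 6.80 × 0.05 / 0.0003043 = 1117 d
Total t = Σ t_i = 11439 days = 31.32 years.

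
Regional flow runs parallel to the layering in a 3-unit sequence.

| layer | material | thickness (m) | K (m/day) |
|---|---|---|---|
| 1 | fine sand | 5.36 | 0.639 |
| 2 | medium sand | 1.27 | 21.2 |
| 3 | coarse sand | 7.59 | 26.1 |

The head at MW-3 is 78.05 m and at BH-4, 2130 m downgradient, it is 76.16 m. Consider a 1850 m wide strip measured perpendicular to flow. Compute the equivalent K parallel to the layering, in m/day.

16.1

Flow is parallel to layering, so each bed carries its own Darcy discharge and the transmissivities add.
Σ(K_i·b_i) = 0.639×5.36 + 21.2×1.27 + 26.1×7.59 = 228.4 m²/day.
Total thickness b = 14.22 m, so K_eq = Σ(K_i·b_i)/b = 16.07 m/day.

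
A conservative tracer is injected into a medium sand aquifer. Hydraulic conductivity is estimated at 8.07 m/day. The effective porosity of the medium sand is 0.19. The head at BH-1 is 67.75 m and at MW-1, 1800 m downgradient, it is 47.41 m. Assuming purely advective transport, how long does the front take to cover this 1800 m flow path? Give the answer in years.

Hydraulic gradient i = (67.75 − 47.41) / 1800 = 20.34 / 1800 = 0.01130.
Darcy flux q = K · i = 8.070 × 0.01130 = 0.09119 m/day.
Seepage velocity v = q / n_e = 0.09119 / 0.19 = 0.4800 m/day.
Travel time t = L / v = 1800 / 0.4800 = 3750 days = 10.27 years.

10.3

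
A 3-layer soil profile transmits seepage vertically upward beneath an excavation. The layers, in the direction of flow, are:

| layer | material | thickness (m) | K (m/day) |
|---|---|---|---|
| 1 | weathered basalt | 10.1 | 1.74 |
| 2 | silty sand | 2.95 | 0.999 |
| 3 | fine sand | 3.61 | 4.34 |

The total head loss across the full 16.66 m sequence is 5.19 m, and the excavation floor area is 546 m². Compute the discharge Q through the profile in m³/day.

Flow is perpendicular to layering, so the layers act in series and the equivalent K is the thickness-weighted harmonic mean.
Total thickness L = 10.1 + 2.95 + 3.61 = 16.66 m.
Σ(b_i/K_i) = 10.1/1.74 + 2.95/0.999 + 3.61/4.34 = 9.589 d.
K_eq = L / Σ(b_i/K_i) = 16.66 / 9.589 = 1.737 m/day.
Q = K_eq · A · (Δh/L) = 1.737 × 546 × (5.19/16.66) = 295.5 m³/day.

296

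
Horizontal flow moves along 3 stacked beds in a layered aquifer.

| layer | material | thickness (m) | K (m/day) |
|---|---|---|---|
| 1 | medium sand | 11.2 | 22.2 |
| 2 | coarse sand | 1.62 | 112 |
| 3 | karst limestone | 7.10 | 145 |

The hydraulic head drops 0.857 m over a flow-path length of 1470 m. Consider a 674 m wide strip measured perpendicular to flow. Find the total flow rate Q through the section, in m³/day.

574

Flow is parallel to layering, so each bed carries its own Darcy discharge and the transmissivities add.
Σ(K_i·b_i) = 22.2×11.2 + 112×1.62 + 145×7.10 = 1460 m²/day.
Hydraulic gradient i = Δh / L = 0.857 / 1470 = 0.0005830.
Q = Σ(K_i·b_i) · W · i = 1460 × 674 × 0.0005830 = 573.5 m³/day.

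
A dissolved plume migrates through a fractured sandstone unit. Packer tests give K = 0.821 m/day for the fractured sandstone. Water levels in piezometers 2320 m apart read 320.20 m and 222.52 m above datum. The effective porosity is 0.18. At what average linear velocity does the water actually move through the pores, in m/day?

0.192

Hydraulic gradient i = (320.20 − 222.52) / 2320 = 97.68 / 2320 = 0.04210.
Darcy flux q = K · i = 0.8210 × 0.04210 = 0.03457 m/day.
Seepage velocity v = q / n_e = 0.03457 / 0.18 = 0.1920 m/day.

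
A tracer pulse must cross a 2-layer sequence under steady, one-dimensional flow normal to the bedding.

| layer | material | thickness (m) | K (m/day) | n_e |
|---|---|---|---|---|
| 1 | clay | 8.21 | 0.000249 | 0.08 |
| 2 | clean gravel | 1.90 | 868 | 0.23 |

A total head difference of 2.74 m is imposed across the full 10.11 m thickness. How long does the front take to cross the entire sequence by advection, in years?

With flow normal to the layers, continuity requires the same specific discharge q through every layer.
Σ(b_i/K_i) = 8.21/0.000249 + 1.90/868 = 32972 d.
q = Δh / Σ(b_i/K_i) = 2.74 / 32972 = 8.310e-05 m/day.
In each layer the seepage velocity is v_i = q/n_i, so the layer transit time is t_i = b_i·n_i / q:
  layer 1 (clay): t_1 = 8.21 × 0.08 / 8.310e-05 = 7904 d
  layer 2 (clean gravel): t_2 = 1.90 × 0.23 / 8.310e-05 = 5259 d
Total t = Σ t_i = 13162 days = 36.04 years.

36.0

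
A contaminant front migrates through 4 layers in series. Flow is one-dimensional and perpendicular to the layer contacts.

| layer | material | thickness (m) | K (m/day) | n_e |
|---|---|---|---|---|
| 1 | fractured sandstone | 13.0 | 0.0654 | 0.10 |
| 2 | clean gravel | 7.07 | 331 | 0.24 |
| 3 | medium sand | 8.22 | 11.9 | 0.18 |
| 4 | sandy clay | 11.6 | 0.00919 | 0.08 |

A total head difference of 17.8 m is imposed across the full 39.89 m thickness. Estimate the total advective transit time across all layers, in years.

With flow normal to the layers, continuity requires the same specific discharge q through every layer.
Σ(b_i/K_i) = 13.0/0.0654 + 7.07/331 + 8.22/11.9 + 11.6/0.00919 = 1462 d.
q = Δh / Σ(b_i/K_i) = 17.8 / 1462 = 0.01218 m/day.
In each layer the seepage velocity is v_i = q/n_i, so the layer transit time is t_i = b_i·n_i / q:
  layer 1 (fractured sandstone): t_1 = 13.0 × 0.10 / 0.01218 = 106.8 d
  layer 2 (clean gravel): t_2 = 7.07 × 0.24 / 0.01218 = 139.3 d
  layer 3 (medium sand): t_3 = 8.22 × 0.18 / 0.01218 = 121.5 d
  layer 4 (sandy clay): t_4 = 11.6 × 0.08 / 0.01218 = 76.21 d
Total t = Σ t_i = 443.8 days = 1.215 years.

1.22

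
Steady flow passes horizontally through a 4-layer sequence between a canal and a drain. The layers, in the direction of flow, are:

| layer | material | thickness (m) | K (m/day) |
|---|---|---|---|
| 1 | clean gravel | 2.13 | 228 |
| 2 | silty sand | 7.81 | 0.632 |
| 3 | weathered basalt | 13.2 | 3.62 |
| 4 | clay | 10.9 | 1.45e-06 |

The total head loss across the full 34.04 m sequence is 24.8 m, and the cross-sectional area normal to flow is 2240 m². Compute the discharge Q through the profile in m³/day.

Flow is perpendicular to layering, so the layers act in series and the equivalent K is the thickness-weighted harmonic mean.
Total thickness L = 2.13 + 7.81 + 13.2 + 10.9 = 34.04 m.
Σ(b_i/K_i) = 2.13/228 + 7.81/0.632 + 13.2/3.62 + 10.9/1.45e-06 = 7.517e+06 d.
K_eq = L / Σ(b_i/K_i) = 34.04 / 7.517e+06 = 4.528e-06 m/day.
Q = K_eq · A · (Δh/L) = 4.528e-06 × 2240 × (24.8/34.04) = 0.007390 m³/day.

0.00739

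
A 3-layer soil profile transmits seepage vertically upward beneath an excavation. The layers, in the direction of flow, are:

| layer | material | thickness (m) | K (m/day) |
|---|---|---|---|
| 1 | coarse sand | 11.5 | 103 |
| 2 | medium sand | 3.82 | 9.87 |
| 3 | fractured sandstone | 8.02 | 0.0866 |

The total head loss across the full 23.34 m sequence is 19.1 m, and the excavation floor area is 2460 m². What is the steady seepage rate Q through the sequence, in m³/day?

505

Flow is perpendicular to layering, so the layers act in series and the equivalent K is the thickness-weighted harmonic mean.
Total thickness L = 11.5 + 3.82 + 8.02 = 23.34 m.
Σ(b_i/K_i) = 11.5/103 + 3.82/9.87 + 8.02/0.0866 = 93.11 d.
K_eq = L / Σ(b_i/K_i) = 23.34 / 93.11 = 0.2507 m/day.
Q = K_eq · A · (Δh/L) = 0.2507 × 2460 × (19.1/23.34) = 504.6 m³/day.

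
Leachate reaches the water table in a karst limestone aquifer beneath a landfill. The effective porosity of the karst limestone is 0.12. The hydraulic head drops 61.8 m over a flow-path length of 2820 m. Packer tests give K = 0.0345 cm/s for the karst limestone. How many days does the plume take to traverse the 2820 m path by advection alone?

518

Convert K: 0.0345 cm/s × 864 = 29.81 m/day.
Hydraulic gradient i = Δh / L = 61.8 / 2820 = 0.02191.
Darcy flux q = K · i = 29.81 × 0.02191 = 0.6532 m/day.
Seepage velocity v = q / n_e = 0.6532 / 0.12 = 5.444 m/day.
Travel time t = L / v = 2820 / 5.444 = 518.0 days.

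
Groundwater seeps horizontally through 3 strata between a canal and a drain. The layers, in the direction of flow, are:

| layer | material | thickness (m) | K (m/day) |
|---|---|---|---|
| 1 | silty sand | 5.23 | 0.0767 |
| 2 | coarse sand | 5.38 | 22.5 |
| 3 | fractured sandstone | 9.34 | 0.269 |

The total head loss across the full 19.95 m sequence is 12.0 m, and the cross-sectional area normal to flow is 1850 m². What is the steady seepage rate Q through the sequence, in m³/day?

Flow is perpendicular to layering, so the layers act in series and the equivalent K is the thickness-weighted harmonic mean.
Total thickness L = 5.23 + 5.38 + 9.34 = 19.95 m.
Σ(b_i/K_i) = 5.23/0.0767 + 5.38/22.5 + 9.34/0.269 = 103.1 d.
K_eq = L / Σ(b_i/K_i) = 19.95 / 103.1 = 0.1934 m/day.
Q = K_eq · A · (Δh/L) = 0.1934 × 1850 × (12.0/19.95) = 215.2 m³/day.

215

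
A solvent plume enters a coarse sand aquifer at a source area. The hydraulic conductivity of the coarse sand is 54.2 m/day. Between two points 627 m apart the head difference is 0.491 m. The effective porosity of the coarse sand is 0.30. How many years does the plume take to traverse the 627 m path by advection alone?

12.1

Hydraulic gradient i = Δh / L = 0.491 / 627 = 0.0007831.
Darcy flux q = K · i = 54.20 × 0.0007831 = 0.04244 m/day.
Seepage velocity v = q / n_e = 0.04244 / 0.30 = 0.1415 m/day.
Travel time t = L / v = 627 / 0.1415 = 4432 days = 12.13 years.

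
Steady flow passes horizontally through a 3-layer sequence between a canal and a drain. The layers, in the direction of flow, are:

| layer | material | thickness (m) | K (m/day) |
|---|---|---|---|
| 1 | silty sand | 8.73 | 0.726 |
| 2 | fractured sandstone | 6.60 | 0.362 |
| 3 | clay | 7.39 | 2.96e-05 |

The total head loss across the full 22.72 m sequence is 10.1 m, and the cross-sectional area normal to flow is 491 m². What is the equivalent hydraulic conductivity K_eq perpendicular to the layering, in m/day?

Flow is perpendicular to layering, so the layers act in series and the equivalent K is the thickness-weighted harmonic mean.
Total thickness L = 8.73 + 6.60 + 7.39 = 22.72 m.
Σ(b_i/K_i) = 8.73/0.726 + 6.60/0.362 + 7.39/2.96e-05 = 2.497e+05 d.
K_eq = L / Σ(b_i/K_i) = 22.72 / 2.497e+05 = 9.099e-05 m/day.

9.10e-05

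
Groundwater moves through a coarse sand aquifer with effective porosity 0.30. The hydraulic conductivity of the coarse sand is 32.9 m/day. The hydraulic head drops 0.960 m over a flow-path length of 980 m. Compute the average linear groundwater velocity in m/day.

0.107

Hydraulic gradient i = Δh / L = 0.960 / 980 = 0.0009796.
Darcy flux q = K · i = 32.90 × 0.0009796 = 0.03223 m/day.
Seepage velocity v = q / n_e = 0.03223 / 0.30 = 0.1074 m/day.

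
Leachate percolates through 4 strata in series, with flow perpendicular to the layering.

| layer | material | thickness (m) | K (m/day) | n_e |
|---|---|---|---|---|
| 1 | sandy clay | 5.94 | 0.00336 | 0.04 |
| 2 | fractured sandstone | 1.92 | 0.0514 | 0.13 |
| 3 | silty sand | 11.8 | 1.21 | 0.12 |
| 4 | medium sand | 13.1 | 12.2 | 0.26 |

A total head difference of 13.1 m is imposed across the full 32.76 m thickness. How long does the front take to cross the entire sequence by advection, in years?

With flow normal to the layers, continuity requires the same specific discharge q through every layer.
Σ(b_i/K_i) = 5.94/0.00336 + 1.92/0.0514 + 11.8/1.21 + 13.1/12.2 = 1816 d.
q = Δh / Σ(b_i/K_i) = 13.1 / 1816 = 0.007214 m/day.
In each layer the seepage velocity is v_i = q/n_i, so the layer transit time is t_i = b_i·n_i / q:
  layer 1 (sandy clay): t_1 = 5.94 × 0.04 / 0.007214 = 32.94 d
  layer 2 (fractured sandstone): t_2 = 1.92 × 0.13 / 0.007214 = 34.60 d
  layer 3 (silty sand): t_3 = 11.8 × 0.12 / 0.007214 = 196.3 d
  layer 4 (medium sand): t_4 = 13.1 × 0.26 / 0.007214 = 472.2 d
Total t = Σ t_i = 736.0 days = 2.015 years.

2.02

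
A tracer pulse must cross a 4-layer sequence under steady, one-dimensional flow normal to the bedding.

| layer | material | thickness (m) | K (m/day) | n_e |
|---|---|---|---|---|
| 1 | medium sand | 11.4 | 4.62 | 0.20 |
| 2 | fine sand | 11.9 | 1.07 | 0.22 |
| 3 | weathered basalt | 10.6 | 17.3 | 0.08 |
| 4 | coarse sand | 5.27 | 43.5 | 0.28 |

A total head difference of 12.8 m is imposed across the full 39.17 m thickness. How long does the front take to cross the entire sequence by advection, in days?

With flow normal to the layers, continuity requires the same specific discharge q through every layer.
Σ(b_i/K_i) = 11.4/4.62 + 11.9/1.07 + 10.6/17.3 + 5.27/43.5 = 14.32 d.
q = Δh / Σ(b_i/K_i) = 12.8 / 14.32 = 0.8937 m/day.
In each layer the seepage velocity is v_i = q/n_i, so the layer transit time is t_i = b_i·n_i / q:
  layer 1 (medium sand): t_1 = 11.4 × 0.20 / 0.8937 = 2.551 d
  layer 2 (fine sand): t_2 = 11.9 × 0.22 / 0.8937 = 2.929 d
  layer 3 (weathered basalt): t_3 = 10.6 × 0.08 / 0.8937 = 0.9489 d
  layer 4 (coarse sand): t_4 = 5.27 × 0.28 / 0.8937 = 1.651 d
Total t = Σ t_i = 8.081 days.

8.08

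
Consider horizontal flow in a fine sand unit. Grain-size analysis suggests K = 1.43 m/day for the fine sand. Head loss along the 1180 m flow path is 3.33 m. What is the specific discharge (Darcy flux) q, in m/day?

Hydraulic gradient i = Δh / L = 3.33 / 1180 = 0.002822.
Specific discharge q = K · i = 1.430 × 0.002822 = 0.004036 m/day.

0.00404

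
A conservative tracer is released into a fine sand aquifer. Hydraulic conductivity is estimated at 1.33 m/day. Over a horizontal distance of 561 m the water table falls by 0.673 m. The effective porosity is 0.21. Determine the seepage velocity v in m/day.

0.00760

Hydraulic gradient i = Δh / L = 0.673 / 561 = 0.001200.
Darcy flux q = K · i = 1.330 × 0.001200 = 0.001596 m/day.
Seepage velocity v = q / n_e = 0.001596 / 0.21 = 0.007598 m/day.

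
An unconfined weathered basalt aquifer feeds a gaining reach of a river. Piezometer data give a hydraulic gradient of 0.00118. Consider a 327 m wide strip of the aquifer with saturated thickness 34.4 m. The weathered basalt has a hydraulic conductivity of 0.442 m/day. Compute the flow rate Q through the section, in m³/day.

Cross-sectional area A = 327 × 34.4 = 11249 m².
Hydraulic gradient i = 0.00118.
Darcy's law: Q = K · A · i = 0.4420 × 11249 × 0.001180 = 5.867 m³/day.

5.87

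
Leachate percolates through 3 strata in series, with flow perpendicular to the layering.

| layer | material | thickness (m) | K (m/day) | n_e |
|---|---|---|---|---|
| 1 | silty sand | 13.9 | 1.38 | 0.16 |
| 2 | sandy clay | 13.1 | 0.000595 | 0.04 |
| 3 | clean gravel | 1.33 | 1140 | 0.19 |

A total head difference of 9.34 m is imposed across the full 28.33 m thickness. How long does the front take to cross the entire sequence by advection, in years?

With flow normal to the layers, continuity requires the same specific discharge q through every layer.
Σ(b_i/K_i) = 13.9/1.38 + 13.1/0.000595 + 1.33/1140 = 22027 d.
q = Δh / Σ(b_i/K_i) = 9.34 / 22027 = 0.0004240 m/day.
In each layer the seepage velocity is v_i = q/n_i, so the layer transit time is t_i = b_i·n_i / q:
  layer 1 (silty sand): t_1 = 13.9 × 0.16 / 0.0004240 = 5245 d
  layer 2 (sandy clay): t_2 = 13.1 × 0.04 / 0.0004240 = 1236 d
  layer 3 (clean gravel): t_3 = 1.33 × 0.19 / 0.0004240 = 596.0 d
Total t = Σ t_i = 7077 days = 19.37 years.

19.4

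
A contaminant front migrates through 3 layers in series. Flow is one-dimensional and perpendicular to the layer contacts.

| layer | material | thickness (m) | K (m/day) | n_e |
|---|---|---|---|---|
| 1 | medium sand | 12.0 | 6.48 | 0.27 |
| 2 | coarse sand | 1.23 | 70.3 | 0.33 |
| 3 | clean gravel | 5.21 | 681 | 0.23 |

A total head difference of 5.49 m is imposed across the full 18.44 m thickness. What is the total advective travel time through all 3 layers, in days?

With flow normal to the layers, continuity requires the same specific discharge q through every layer.
Σ(b_i/K_i) = 12.0/6.48 + 1.23/70.3 + 5.21/681 = 1.877 d.
q = Δh / Σ(b_i/K_i) = 5.49 / 1.877 = 2.925 m/day.
In each layer the seepage velocity is v_i = q/n_i, so the layer transit time is t_i = b_i·n_i / q:
  layer 1 (medium sand): t_1 = 12.0 × 0.27 / 2.925 = 1.108 d
  layer 2 (coarse sand): t_2 = 1.23 × 0.33 / 2.925 = 0.1388 d
  layer 3 (clean gravel): t_3 = 5.21 × 0.23 / 2.925 = 0.4097 d
Total t = Σ t_i = 1.656 days.

1.66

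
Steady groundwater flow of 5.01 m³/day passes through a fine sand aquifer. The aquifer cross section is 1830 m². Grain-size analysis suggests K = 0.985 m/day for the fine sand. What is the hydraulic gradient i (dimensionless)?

0.00278

From Q = K·A·i, i = Q / (K·A) = 5.01 / (0.9850 × 1830) = 0.002779.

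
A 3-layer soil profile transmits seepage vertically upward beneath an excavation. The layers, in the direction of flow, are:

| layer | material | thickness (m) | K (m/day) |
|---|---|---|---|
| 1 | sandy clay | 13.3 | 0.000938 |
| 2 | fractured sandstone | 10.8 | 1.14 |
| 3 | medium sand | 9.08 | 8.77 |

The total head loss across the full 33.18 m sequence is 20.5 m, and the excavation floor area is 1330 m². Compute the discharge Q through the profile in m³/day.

Flow is perpendicular to layering, so the layers act in series and the equivalent K is the thickness-weighted harmonic mean.
Total thickness L = 13.3 + 10.8 + 9.08 = 33.18 m.
Σ(b_i/K_i) = 13.3/0.000938 + 10.8/1.14 + 9.08/8.77 = 14190 d.
K_eq = L / Σ(b_i/K_i) = 33.18 / 14190 = 0.002338 m/day.
Q = K_eq · A · (Δh/L) = 0.002338 × 1330 × (20.5/33.18) = 1.921 m³/day.

1.92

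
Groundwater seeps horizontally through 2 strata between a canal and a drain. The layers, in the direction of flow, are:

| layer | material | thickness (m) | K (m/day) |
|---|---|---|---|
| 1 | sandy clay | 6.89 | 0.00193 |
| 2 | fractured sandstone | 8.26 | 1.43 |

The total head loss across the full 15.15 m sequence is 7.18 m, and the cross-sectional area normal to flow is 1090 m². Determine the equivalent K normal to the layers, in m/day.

0.00424

Flow is perpendicular to layering, so the layers act in series and the equivalent K is the thickness-weighted harmonic mean.
Total thickness L = 6.89 + 8.26 = 15.15 m.
Σ(b_i/K_i) = 6.89/0.00193 + 8.26/1.43 = 3576 d.
K_eq = L / Σ(b_i/K_i) = 15.15 / 3576 = 0.004237 m/day.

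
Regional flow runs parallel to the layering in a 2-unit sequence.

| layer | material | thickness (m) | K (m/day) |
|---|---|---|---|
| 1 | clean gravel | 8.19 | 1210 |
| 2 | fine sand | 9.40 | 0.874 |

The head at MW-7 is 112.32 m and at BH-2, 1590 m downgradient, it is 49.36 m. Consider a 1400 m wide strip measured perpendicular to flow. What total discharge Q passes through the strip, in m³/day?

Flow is parallel to layering, so each bed carries its own Darcy discharge and the transmissivities add.
Σ(K_i·b_i) = 1210×8.19 + 0.874×9.40 = 9918 m²/day.
Hydraulic gradient i = (112.32 − 49.36) / 1590 = 62.96 / 1590 = 0.03960.
Q = Σ(K_i·b_i) · W · i = 9918 × 1400 × 0.03960 = 5.498e+05 m³/day.

550000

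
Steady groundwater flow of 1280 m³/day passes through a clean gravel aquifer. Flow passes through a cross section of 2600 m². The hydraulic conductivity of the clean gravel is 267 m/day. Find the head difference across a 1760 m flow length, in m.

From Q = K·A·i, i = Q / (K·A) = 1280 / (267.0 × 2600) = 0.001844.
Head loss Δh = i · L = 0.001844 × 1760 = 3.245 m.

3.25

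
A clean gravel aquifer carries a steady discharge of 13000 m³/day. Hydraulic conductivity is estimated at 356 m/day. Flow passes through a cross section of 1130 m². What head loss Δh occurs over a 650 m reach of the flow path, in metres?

21.0

From Q = K·A·i, i = Q / (K·A) = 13000 / (356.0 × 1130) = 0.03232.
Head loss Δh = i · L = 0.03232 × 650 = 21.01 m.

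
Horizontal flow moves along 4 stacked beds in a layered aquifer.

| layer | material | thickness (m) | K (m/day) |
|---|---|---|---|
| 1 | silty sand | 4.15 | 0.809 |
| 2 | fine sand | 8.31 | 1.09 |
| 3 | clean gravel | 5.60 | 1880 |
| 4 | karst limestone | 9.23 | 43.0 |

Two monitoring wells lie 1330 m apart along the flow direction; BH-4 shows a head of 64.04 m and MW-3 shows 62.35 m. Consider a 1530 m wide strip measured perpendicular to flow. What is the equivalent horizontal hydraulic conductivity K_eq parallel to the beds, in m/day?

Flow is parallel to layering, so each bed carries its own Darcy discharge and the transmissivities add.
Σ(K_i·b_i) = 0.809×4.15 + 1.09×8.31 + 1880×5.60 + 43.0×9.23 = 10937 m²/day.
Total thickness b = 27.29 m, so K_eq = Σ(K_i·b_i)/b = 400.8 m/day.

401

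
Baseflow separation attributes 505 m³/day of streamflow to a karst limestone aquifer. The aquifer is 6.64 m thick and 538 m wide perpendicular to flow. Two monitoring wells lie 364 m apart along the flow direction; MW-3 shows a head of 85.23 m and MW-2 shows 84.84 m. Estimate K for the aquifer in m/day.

Cross-sectional area A = 538 × 6.64 = 3572 m².
Hydraulic gradient i = (85.23 − 84.84) / 364 = 0.39 / 364 = 0.001071.
From Q = K·A·i, K = Q / (A·i) = 505 / (3572 × 0.001071) = 131.9 m/day.

132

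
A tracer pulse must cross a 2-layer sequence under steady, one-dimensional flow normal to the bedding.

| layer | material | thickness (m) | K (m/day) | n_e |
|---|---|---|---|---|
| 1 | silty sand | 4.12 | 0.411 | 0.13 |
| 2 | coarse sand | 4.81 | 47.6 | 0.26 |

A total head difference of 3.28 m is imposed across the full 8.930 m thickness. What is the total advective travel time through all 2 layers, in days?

5.51

With flow normal to the layers, continuity requires the same specific discharge q through every layer.
Σ(b_i/K_i) = 4.12/0.411 + 4.81/47.6 = 10.13 d.
q = Δh / Σ(b_i/K_i) = 3.28 / 10.13 = 0.3239 m/day.
In each layer the seepage velocity is v_i = q/n_i, so the layer transit time is t_i = b_i·n_i / q:
  layer 1 (silty sand): t_1 = 4.12 × 0.13 / 0.3239 = 1.653 d
  layer 2 (coarse sand): t_2 = 4.81 × 0.26 / 0.3239 = 3.861 d
Total t = Σ t_i = 5.514 days.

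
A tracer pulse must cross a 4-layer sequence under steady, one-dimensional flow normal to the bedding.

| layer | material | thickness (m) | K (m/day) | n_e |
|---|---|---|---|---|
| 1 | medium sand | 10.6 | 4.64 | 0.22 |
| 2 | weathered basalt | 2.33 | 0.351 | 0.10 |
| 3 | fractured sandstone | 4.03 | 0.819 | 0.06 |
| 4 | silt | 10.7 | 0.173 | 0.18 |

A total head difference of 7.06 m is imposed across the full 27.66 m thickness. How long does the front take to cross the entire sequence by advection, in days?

With flow normal to the layers, continuity requires the same specific discharge q through every layer.
Σ(b_i/K_i) = 10.6/4.64 + 2.33/0.351 + 4.03/0.819 + 10.7/0.173 = 75.69 d.
q = Δh / Σ(b_i/K_i) = 7.06 / 75.69 = 0.09327 m/day.
In each layer the seepage velocity is v_i = q/n_i, so the layer transit time is t_i = b_i·n_i / q:
  layer 1 (medium sand): t_1 = 10.6 × 0.22 / 0.09327 = 25.00 d
  layer 2 (weathered basalt): t_2 = 2.33 × 0.10 / 0.09327 = 2.498 d
  layer 3 (fractured sandstone): t_3 = 4.03 × 0.06 / 0.09327 = 2.592 d
  layer 4 (silt): t_4 = 10.7 × 0.18 / 0.09327 = 20.65 d
Total t = Σ t_i = 50.74 days.

50.7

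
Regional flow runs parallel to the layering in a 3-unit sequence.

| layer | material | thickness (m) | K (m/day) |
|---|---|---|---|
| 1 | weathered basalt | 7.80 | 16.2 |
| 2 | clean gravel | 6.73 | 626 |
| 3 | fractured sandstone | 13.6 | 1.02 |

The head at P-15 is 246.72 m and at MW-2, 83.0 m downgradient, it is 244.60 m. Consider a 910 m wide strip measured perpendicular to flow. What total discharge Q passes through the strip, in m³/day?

Flow is parallel to layering, so each bed carries its own Darcy discharge and the transmissivities add.
Σ(K_i·b_i) = 16.2×7.80 + 626×6.73 + 1.02×13.6 = 4353 m²/day.
Hydraulic gradient i = (246.72 − 244.60) / 83.0 = 2.12 / 83.0 = 0.02554.
Q = Σ(K_i·b_i) · W · i = 4353 × 910 × 0.02554 = 1.012e+05 m³/day.

101000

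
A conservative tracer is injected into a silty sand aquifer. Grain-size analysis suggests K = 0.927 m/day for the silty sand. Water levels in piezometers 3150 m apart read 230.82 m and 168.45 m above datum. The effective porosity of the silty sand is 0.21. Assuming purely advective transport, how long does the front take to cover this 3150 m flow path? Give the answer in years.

Hydraulic gradient i = (230.82 − 168.45) / 3150 = 62.37 / 3150 = 0.01980.
Darcy flux q = K · i = 0.9270 × 0.01980 = 0.01835 m/day.
Seepage velocity v = q / n_e = 0.01835 / 0.21 = 0.08740 m/day.
Travel time t = L / v = 3150 / 0.08740 = 36040 days = 98.67 years.

98.7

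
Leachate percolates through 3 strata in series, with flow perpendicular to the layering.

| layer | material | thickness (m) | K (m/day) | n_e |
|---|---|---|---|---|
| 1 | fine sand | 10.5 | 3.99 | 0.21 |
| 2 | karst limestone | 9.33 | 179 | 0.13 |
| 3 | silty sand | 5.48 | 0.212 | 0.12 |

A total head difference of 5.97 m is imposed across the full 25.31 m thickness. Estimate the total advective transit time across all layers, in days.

19.5

With flow normal to the layers, continuity requires the same specific discharge q through every layer.
Σ(b_i/K_i) = 10.5/3.99 + 9.33/179 + 5.48/0.212 = 28.53 d.
q = Δh / Σ(b_i/K_i) = 5.97 / 28.53 = 0.2092 m/day.
In each layer the seepage velocity is v_i = q/n_i, so the layer transit time is t_i = b_i·n_i / q:
  layer 1 (fine sand): t_1 = 10.5 × 0.21 / 0.2092 = 10.54 d
  layer 2 (karst limestone): t_2 = 9.33 × 0.13 / 0.2092 = 5.797 d
  layer 3 (silty sand): t_3 = 5.48 × 0.12 / 0.2092 = 3.143 d
Total t = Σ t_i = 19.48 days.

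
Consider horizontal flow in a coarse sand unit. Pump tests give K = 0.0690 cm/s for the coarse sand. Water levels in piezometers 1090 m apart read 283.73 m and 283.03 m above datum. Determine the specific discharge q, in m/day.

0.0383

Convert K: 0.0690 cm/s × 864 = 59.62 m/day.
Hydraulic gradient i = (283.73 − 283.03) / 1090 = 0.7 / 1090 = 0.0006422.
Specific discharge q = K · i = 59.62 × 0.0006422 = 0.03829 m/day.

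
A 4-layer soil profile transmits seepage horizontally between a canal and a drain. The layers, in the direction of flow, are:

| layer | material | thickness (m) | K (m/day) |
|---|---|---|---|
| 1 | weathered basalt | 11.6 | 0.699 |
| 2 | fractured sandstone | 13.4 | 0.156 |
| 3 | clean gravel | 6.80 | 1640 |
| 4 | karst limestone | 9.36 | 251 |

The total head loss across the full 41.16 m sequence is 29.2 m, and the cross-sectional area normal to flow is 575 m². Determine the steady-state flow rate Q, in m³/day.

164

Flow is perpendicular to layering, so the layers act in series and the equivalent K is the thickness-weighted harmonic mean.
Total thickness L = 11.6 + 13.4 + 6.80 + 9.36 = 41.16 m.
Σ(b_i/K_i) = 11.6/0.699 + 13.4/0.156 + 6.80/1640 + 9.36/251 = 102.5 d.
K_eq = L / Σ(b_i/K_i) = 41.16 / 102.5 = 0.4014 m/day.
Q = K_eq · A · (Δh/L) = 0.4014 × 575 × (29.2/41.16) = 163.8 m³/day.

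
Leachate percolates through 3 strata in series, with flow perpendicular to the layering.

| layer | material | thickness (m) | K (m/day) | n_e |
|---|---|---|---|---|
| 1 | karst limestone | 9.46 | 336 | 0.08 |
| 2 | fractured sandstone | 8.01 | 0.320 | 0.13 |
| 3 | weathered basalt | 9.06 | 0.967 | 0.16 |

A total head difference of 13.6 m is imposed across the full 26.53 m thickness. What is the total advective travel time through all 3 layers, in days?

With flow normal to the layers, continuity requires the same specific discharge q through every layer.
Σ(b_i/K_i) = 9.46/336 + 8.01/0.320 + 9.06/0.967 = 34.43 d.
q = Δh / Σ(b_i/K_i) = 13.6 / 34.43 = 0.3950 m/day.
In each layer the seepage velocity is v_i = q/n_i, so the layer transit time is t_i = b_i·n_i / q:
  layer 1 (karst limestone): t_1 = 9.46 × 0.08 / 0.3950 = 1.916 d
  layer 2 (fractured sandstone): t_2 = 8.01 × 0.13 / 0.3950 = 2.636 d
  layer 3 (weathered basalt): t_3 = 9.06 × 0.16 / 0.3950 = 3.670 d
Total t = Σ t_i = 8.222 days.

8.22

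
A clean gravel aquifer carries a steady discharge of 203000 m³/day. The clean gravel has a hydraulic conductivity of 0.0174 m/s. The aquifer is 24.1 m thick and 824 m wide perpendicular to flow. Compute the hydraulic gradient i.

0.00680

Convert K: 0.0174 m/s × 86400 = 1503 m/day.
Cross-sectional area A = 824 × 24.1 = 19858 m².
From Q = K·A·i, i = Q / (K·A) = 203000 / (1503 × 19858) = 0.006800.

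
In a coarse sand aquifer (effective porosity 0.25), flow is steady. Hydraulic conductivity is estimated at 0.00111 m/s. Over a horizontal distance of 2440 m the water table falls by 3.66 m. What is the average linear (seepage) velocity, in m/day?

Convert K: 0.00111 m/s × 86400 = 95.90 m/day.
Hydraulic gradient i = Δh / L = 3.66 / 2440 = 0.001500.
Darcy flux q = K · i = 95.90 × 0.001500 = 0.1439 m/day.
Seepage velocity v = q / n_e = 0.1439 / 0.25 = 0.5754 m/day.

0.575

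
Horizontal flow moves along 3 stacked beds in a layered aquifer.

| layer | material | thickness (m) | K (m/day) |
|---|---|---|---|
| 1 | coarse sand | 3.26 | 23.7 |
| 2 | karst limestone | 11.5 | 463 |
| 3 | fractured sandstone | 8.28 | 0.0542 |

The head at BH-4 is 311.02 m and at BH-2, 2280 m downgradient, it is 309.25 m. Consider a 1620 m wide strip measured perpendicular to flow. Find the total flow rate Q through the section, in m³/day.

6790

Flow is parallel to layering, so each bed carries its own Darcy discharge and the transmissivities add.
Σ(K_i·b_i) = 23.7×3.26 + 463×11.5 + 0.0542×8.28 = 5402 m²/day.
Hydraulic gradient i = (311.02 − 309.25) / 2280 = 1.77 / 2280 = 0.0007763.
Q = Σ(K_i·b_i) · W · i = 5402 × 1620 × 0.0007763 = 6794 m³/day.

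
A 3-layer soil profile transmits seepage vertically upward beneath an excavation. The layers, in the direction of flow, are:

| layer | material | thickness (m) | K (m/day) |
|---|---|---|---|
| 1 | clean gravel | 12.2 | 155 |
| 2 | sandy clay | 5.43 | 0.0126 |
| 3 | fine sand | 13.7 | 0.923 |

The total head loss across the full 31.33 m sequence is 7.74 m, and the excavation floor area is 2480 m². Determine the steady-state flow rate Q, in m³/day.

43.1

Flow is perpendicular to layering, so the layers act in series and the equivalent K is the thickness-weighted harmonic mean.
Total thickness L = 12.2 + 5.43 + 13.7 = 31.33 m.
Σ(b_i/K_i) = 12.2/155 + 5.43/0.0126 + 13.7/0.923 = 445.9 d.
K_eq = L / Σ(b_i/K_i) = 31.33 / 445.9 = 0.07027 m/day.
Q = K_eq · A · (Δh/L) = 0.07027 × 2480 × (7.74/31.33) = 43.05 m³/day.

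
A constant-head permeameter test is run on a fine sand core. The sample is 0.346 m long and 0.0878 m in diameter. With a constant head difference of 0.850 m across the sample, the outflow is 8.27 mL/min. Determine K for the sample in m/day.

Cross-sectional area A = π·(d/2)² = π × (0.0878/2)² = 0.006055 m².
Convert discharge: 8.27 mL/min = 1.378e-07 m³/s.
Darcy's law rearranged: K = Q·L / (A·Δh) = 1.378e-07 × 0.346 / (0.006055 × 0.850) = 9.267e-06 m/s = 0.8007 m/day.

0.801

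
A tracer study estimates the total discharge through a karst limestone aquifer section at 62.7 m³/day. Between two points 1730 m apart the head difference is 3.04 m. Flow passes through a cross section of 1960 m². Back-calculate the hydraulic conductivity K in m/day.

18.2

Hydraulic gradient i = Δh / L = 3.04 / 1730 = 0.001757.
From Q = K·A·i, K = Q / (A·i) = 62.7 / (1960 × 0.001757) = 18.20 m/day.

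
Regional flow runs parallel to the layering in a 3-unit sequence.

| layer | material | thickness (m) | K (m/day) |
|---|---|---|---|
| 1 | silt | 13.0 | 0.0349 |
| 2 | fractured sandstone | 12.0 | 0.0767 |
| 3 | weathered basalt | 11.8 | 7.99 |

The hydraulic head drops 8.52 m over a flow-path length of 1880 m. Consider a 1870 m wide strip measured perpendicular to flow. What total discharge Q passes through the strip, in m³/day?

Flow is parallel to layering, so each bed carries its own Darcy discharge and the transmissivities add.
Σ(K_i·b_i) = 0.0349×13.0 + 0.0767×12.0 + 7.99×11.8 = 95.66 m²/day.
Hydraulic gradient i = Δh / L = 8.52 / 1880 = 0.004532.
Q = Σ(K_i·b_i) · W · i = 95.66 × 1870 × 0.004532 = 810.7 m³/day.

811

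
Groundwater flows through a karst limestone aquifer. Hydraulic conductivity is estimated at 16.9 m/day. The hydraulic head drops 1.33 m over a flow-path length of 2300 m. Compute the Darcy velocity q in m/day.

Hydraulic gradient i = Δh / L = 1.33 / 2300 = 0.0005783.
Specific discharge q = K · i = 16.90 × 0.0005783 = 0.009773 m/day.

0.00977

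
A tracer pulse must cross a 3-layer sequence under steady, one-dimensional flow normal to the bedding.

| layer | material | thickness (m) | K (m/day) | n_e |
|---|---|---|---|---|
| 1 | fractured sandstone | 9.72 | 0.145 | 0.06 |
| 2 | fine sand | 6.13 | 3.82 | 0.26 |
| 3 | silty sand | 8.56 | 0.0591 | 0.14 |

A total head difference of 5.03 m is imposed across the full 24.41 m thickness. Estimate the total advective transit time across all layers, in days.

With flow normal to the layers, continuity requires the same specific discharge q through every layer.
Σ(b_i/K_i) = 9.72/0.145 + 6.13/3.82 + 8.56/0.0591 = 213.5 d.
q = Δh / Σ(b_i/K_i) = 5.03 / 213.5 = 0.02356 m/day.
In each layer the seepage velocity is v_i = q/n_i, so the layer transit time is t_i = b_i·n_i / q:
  layer 1 (fractured sandstone): t_1 = 9.72 × 0.06 / 0.02356 = 24.75 d
  layer 2 (fine sand): t_2 = 6.13 × 0.26 / 0.02356 = 67.64 d
  layer 3 (silty sand): t_3 = 8.56 × 0.14 / 0.02356 = 50.86 d
Total t = Σ t_i = 143.3 days.

143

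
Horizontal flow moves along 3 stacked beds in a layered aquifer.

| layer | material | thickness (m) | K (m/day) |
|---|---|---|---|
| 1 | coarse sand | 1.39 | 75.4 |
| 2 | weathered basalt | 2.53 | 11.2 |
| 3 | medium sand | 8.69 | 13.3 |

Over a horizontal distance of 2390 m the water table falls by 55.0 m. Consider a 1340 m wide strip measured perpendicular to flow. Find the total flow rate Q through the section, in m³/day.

7670

Flow is parallel to layering, so each bed carries its own Darcy discharge and the transmissivities add.
Σ(K_i·b_i) = 75.4×1.39 + 11.2×2.53 + 13.3×8.69 = 248.7 m²/day.
Hydraulic gradient i = Δh / L = 55.0 / 2390 = 0.02301.
Q = Σ(K_i·b_i) · W · i = 248.7 × 1340 × 0.02301 = 7670 m³/day.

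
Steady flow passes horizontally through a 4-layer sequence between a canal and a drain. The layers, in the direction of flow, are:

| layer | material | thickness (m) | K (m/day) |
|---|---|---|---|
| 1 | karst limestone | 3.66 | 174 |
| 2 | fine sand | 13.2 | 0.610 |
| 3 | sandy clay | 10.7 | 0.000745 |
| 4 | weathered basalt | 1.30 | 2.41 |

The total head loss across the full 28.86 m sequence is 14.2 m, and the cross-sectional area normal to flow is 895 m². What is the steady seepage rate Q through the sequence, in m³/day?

0.884

Flow is perpendicular to layering, so the layers act in series and the equivalent K is the thickness-weighted harmonic mean.
Total thickness L = 3.66 + 13.2 + 10.7 + 1.30 = 28.86 m.
Σ(b_i/K_i) = 3.66/174 + 13.2/0.610 + 10.7/0.000745 + 1.30/2.41 = 14385 d.
K_eq = L / Σ(b_i/K_i) = 28.86 / 14385 = 0.002006 m/day.
Q = K_eq · A · (Δh/L) = 0.002006 × 895 × (14.2/28.86) = 0.8835 m³/day.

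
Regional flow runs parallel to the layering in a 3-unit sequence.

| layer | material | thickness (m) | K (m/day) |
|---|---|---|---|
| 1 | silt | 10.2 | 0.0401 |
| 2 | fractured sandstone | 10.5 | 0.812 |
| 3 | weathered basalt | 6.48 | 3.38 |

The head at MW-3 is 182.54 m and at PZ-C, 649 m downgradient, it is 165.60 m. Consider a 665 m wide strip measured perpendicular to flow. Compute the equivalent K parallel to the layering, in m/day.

1.13

Flow is parallel to layering, so each bed carries its own Darcy discharge and the transmissivities add.
Σ(K_i·b_i) = 0.0401×10.2 + 0.812×10.5 + 3.38×6.48 = 30.84 m²/day.
Total thickness b = 27.18 m, so K_eq = Σ(K_i·b_i)/b = 1.135 m/day.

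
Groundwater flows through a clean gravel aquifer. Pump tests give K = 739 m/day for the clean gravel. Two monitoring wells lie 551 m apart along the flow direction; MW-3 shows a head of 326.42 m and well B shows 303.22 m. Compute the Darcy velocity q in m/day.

31.1

Hydraulic gradient i = (326.42 − 303.22) / 551 = 23.2 / 551 = 0.04211.
Specific discharge q = K · i = 739.0 × 0.04211 = 31.12 m/day.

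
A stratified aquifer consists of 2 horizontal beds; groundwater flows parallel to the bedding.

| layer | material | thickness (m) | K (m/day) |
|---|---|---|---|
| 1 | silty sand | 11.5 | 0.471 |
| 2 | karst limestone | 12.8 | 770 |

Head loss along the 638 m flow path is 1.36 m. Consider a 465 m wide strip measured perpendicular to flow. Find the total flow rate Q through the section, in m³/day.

9770

Flow is parallel to layering, so each bed carries its own Darcy discharge and the transmissivities add.
Σ(K_i·b_i) = 0.471×11.5 + 770×12.8 = 9861 m²/day.
Hydraulic gradient i = Δh / L = 1.36 / 638 = 0.002132.
Q = Σ(K_i·b_i) · W · i = 9861 × 465 × 0.002132 = 9775 m³/day.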